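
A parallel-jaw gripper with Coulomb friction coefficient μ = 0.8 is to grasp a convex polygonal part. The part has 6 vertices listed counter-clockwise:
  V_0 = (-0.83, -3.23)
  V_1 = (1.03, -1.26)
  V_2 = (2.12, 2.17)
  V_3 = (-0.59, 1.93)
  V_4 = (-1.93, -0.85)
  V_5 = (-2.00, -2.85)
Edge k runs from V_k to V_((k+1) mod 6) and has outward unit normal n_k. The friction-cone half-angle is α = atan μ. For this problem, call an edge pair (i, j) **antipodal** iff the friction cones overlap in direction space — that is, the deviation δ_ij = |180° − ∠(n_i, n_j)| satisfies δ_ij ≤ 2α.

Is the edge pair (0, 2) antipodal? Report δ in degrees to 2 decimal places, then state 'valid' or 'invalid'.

δ = 41.58°, valid

α = atan 0.8 = 38.66°;  2α = 77.32°
edge 0: e_0 = (+1.86, +1.97);  n_0 = (+0.7271, -0.6865)
edge 2: e_2 = (-2.71, -0.24);  n_2 = (-0.0882, +0.9961)
∠(n_0, n_2) = 138.42°
δ = |180° − 138.42°| = 41.58°
41.58° ≤ 2α = 77.32°  →  valid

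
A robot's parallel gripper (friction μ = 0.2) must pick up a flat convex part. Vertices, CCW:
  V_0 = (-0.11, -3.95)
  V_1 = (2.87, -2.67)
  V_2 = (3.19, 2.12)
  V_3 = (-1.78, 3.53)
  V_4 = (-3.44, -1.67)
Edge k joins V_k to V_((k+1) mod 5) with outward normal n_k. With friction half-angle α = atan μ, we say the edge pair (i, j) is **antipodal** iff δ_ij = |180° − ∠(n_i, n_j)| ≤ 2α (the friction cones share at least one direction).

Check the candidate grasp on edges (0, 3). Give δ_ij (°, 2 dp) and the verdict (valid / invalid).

δ = 49.05°, invalid

α = atan 0.2 = 11.31°;  2α = 22.62°
edge 0: e_0 = (+2.98, +1.28);  n_0 = (+0.3947, -0.9188)
edge 3: e_3 = (-1.66, -5.20);  n_3 = (-0.9526, +0.3041)
∠(n_0, n_3) = 130.95°
δ = |180° − 130.95°| = 49.05°
49.05° > 2α = 22.62°  →  invalid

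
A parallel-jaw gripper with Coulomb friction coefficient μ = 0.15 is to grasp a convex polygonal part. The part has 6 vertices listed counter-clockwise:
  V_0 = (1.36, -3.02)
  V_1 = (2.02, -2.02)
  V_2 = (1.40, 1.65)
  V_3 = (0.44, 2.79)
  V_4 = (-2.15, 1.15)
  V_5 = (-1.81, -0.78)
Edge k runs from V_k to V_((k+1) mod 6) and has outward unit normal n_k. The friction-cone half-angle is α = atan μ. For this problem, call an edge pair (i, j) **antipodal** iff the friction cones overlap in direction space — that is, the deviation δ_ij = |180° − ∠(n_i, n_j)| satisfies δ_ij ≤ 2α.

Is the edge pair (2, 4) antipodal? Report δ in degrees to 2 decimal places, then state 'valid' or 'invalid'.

δ = 30.11°, invalid

α = atan 0.15 = 8.53°;  2α = 17.06°
edge 2: e_2 = (-0.96, +1.14);  n_2 = (+0.7649, +0.6441)
edge 4: e_4 = (+0.34, -1.93);  n_4 = (-0.9848, -0.1735)
∠(n_2, n_4) = 149.89°
δ = |180° − 149.89°| = 30.11°
30.11° > 2α = 17.06°  →  invalid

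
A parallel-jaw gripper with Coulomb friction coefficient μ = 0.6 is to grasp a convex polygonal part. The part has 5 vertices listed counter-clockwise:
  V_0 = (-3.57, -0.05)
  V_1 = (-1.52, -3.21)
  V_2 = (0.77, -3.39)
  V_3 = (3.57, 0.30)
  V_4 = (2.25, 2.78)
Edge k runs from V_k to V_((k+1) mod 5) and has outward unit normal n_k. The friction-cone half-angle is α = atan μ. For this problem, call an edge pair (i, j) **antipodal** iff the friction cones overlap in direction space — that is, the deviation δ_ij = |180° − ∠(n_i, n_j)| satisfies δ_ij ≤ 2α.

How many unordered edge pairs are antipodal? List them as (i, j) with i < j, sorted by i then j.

count = 4; pairs: (0,3), (1,3), (1,4), (2,4)

α = atan 0.6 = 30.96°;  2α = 61.93°
n_0 = (-0.8389, -0.5442)
n_1 = (-0.0784, -0.9969)
n_2 = (+0.7966, -0.6045)
n_3 = (+0.8827, +0.4698)
n_4 = (-0.4373, +0.8993)
  (0,1): δ = 127.47°  ·
  (0,2): δ = 70.16°  ·
  (0,3): δ = 4.95°  ✓
  (0,4): δ = 82.96°  ·
  (1,2): δ = 122.70°  ·
  (1,3): δ = 57.48°  ✓
  (1,4): δ = 30.43°  ✓
  (2,3): δ = 114.78°  ·
  (2,4): δ = 26.88°  ✓
  (3,4): δ = 92.09°  ·
antipodal pairs: 4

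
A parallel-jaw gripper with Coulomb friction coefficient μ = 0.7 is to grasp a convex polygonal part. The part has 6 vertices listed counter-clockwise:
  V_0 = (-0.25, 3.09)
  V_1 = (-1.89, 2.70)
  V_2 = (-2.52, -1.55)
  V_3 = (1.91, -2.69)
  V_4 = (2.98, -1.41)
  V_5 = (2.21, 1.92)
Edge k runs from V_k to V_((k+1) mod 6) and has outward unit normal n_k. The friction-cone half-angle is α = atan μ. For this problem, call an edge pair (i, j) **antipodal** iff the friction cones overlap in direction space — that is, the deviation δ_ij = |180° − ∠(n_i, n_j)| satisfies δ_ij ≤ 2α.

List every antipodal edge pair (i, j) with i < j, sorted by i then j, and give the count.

α = atan 0.7 = 34.99°;  2α = 69.98°
n_0 = (-0.2314, +0.9729)
n_1 = (-0.9892, +0.1466)
n_2 = (-0.2492, -0.9684)
n_3 = (+0.7672, -0.6414)
n_4 = (+0.9743, +0.2253)
n_5 = (+0.4295, +0.9031)
  (0,1): δ = 111.81°  ·
  (0,2): δ = 27.81°  ✓
  (0,3): δ = 36.73°  ✓
  (0,4): δ = 89.64°  ·
  (0,5): δ = 141.19°  ·
  (1,2): δ = 96.00°  ·
  (1,3): δ = 31.46°  ✓
  (1,4): δ = 21.45°  ✓
  (1,5): δ = 73.00°  ·
  (2,3): δ = 115.46°  ·
  (2,4): δ = 62.55°  ✓
  (2,5): δ = 11.01°  ✓
  (3,4): δ = 127.09°  ·
  (3,5): δ = 75.54°  ·
  (4,5): δ = 128.46°  ·
antipodal pairs: 6

count = 6; pairs: (0,2), (0,3), (1,3), (1,4), (2,4), (2,5)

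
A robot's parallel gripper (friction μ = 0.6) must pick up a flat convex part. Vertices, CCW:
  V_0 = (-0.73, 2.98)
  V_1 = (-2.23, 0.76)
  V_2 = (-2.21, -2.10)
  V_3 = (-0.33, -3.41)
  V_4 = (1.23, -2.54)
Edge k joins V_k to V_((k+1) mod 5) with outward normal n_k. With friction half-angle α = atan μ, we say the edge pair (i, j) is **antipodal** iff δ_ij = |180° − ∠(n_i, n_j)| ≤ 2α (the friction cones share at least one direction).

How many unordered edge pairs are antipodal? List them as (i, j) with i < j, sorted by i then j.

count = 5; pairs: (0,3), (0,4), (1,3), (1,4), (2,4)

α = atan 0.6 = 30.96°;  2α = 61.93°
n_0 = (-0.8286, +0.5599)
n_1 = (-1.0000, -0.0070)
n_2 = (-0.5717, -0.8205)
n_3 = (+0.4871, -0.8734)
n_4 = (+0.9424, +0.3346)
  (0,1): δ = 145.55°  ·
  (0,2): δ = 90.82°  ·
  (0,3): δ = 26.81°  ✓
  (0,4): δ = 53.59°  ✓
  (1,2): δ = 125.27°  ·
  (1,3): δ = 61.25°  ✓
  (1,4): δ = 19.15°  ✓
  (2,3): δ = 115.98°  ·
  (2,4): δ = 35.58°  ✓
  (3,4): δ = 99.60°  ·
antipodal pairs: 5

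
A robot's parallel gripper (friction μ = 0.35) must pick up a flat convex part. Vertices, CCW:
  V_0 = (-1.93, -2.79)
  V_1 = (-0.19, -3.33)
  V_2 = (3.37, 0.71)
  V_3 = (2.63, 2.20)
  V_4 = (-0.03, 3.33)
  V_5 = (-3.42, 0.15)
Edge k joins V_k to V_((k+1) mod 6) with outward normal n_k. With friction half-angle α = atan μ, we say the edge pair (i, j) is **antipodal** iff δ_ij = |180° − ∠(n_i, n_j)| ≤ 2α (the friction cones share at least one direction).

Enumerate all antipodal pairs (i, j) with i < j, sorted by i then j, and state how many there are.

count = 3; pairs: (0,3), (1,4), (2,5)

α = atan 0.35 = 19.29°;  2α = 38.58°
n_0 = (-0.2964, -0.9551)
n_1 = (+0.7503, -0.6611)
n_2 = (+0.8956, +0.4448)
n_3 = (+0.3910, +0.9204)
n_4 = (-0.6842, +0.7293)
n_5 = (-0.8920, -0.4521)
  (0,1): δ = 114.14°  ·
  (0,2): δ = 46.35°  ·
  (0,3): δ = 5.77°  ✓
  (0,4): δ = 60.41°  ·
  (0,5): δ = 134.12°  ·
  (1,2): δ = 112.20°  ·
  (1,3): δ = 71.63°  ·
  (1,4): δ = 5.44°  ✓
  (1,5): δ = 68.26°  ·
  (2,3): δ = 139.43°  ·
  (2,4): δ = 73.24°  ·
  (2,5): δ = 0.46°  ✓
  (3,4): δ = 113.81°  ·
  (3,5): δ = 40.11°  ·
  (4,5): δ = 106.29°  ·
antipodal pairs: 3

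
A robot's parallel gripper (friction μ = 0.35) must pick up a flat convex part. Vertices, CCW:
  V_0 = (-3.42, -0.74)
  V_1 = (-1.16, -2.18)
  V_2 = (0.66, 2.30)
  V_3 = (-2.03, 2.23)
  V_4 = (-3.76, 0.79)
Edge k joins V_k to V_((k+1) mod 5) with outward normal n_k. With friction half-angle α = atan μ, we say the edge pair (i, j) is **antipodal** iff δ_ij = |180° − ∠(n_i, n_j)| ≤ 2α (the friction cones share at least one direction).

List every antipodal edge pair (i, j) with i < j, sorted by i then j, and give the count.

α = atan 0.35 = 19.29°;  2α = 38.58°
n_0 = (-0.5374, -0.8434)
n_1 = (+0.9265, -0.3764)
n_2 = (-0.0260, +0.9997)
n_3 = (-0.6397, +0.7686)
n_4 = (-0.9762, -0.2169)
  (0,1): δ = 79.61°  ·
  (0,2): δ = 33.99°  ✓
  (0,3): δ = 72.28°  ·
  (0,4): δ = 135.03°  ·
  (1,2): δ = 66.40°  ·
  (1,3): δ = 28.12°  ✓
  (1,4): δ = 34.64°  ✓
  (2,3): δ = 141.72°  ·
  (2,4): δ = 78.96°  ·
  (3,4): δ = 117.24°  ·
antipodal pairs: 3

count = 3; pairs: (0,2), (1,3), (1,4)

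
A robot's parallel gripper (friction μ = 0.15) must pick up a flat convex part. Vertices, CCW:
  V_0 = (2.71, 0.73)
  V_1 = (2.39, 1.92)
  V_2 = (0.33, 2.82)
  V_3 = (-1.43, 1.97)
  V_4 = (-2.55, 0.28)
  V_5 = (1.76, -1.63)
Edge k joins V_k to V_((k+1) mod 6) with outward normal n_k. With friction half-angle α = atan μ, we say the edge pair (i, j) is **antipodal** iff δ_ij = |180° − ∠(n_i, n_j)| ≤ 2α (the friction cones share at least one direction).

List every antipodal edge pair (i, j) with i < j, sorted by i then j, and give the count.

count = 2; pairs: (1,4), (3,5)

α = atan 0.15 = 8.53°;  2α = 17.06°
n_0 = (+0.9657, +0.2597)
n_1 = (+0.4004, +0.9164)
n_2 = (-0.4349, +0.9005)
n_3 = (-0.8336, +0.5524)
n_4 = (-0.4052, -0.9142)
n_5 = (+0.9277, -0.3734)
  (0,1): δ = 128.65°  ·
  (0,2): δ = 79.27°  ·
  (0,3): δ = 48.58°  ·
  (0,4): δ = 51.05°  ·
  (0,5): δ = 143.02°  ·
  (1,2): δ = 130.62°  ·
  (1,3): δ = 99.93°  ·
  (1,4): δ = 0.30°  ✓
  (1,5): δ = 91.67°  ·
  (2,3): δ = 149.31°  ·
  (2,4): δ = 49.68°  ·
  (2,5): δ = 42.29°  ·
  (3,4): δ = 80.37°  ·
  (3,5): δ = 11.61°  ✓
  (4,5): δ = 88.03°  ·
antipodal pairs: 2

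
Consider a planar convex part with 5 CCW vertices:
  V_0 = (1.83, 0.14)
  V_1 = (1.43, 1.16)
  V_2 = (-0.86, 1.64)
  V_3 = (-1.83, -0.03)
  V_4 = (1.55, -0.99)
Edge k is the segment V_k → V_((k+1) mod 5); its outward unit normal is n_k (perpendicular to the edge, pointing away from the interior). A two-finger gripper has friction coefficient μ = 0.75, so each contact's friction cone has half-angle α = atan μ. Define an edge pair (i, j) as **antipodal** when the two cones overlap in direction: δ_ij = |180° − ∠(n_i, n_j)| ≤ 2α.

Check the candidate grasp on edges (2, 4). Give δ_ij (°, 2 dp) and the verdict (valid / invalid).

δ = 16.23°, valid

α = atan 0.75 = 36.87°;  2α = 73.74°
edge 2: e_2 = (-0.97, -1.67);  n_2 = (-0.8647, +0.5023)
edge 4: e_4 = (+0.28, +1.13);  n_4 = (+0.9706, -0.2405)
∠(n_2, n_4) = 163.77°
δ = |180° − 163.77°| = 16.23°
16.23° ≤ 2α = 73.74°  →  valid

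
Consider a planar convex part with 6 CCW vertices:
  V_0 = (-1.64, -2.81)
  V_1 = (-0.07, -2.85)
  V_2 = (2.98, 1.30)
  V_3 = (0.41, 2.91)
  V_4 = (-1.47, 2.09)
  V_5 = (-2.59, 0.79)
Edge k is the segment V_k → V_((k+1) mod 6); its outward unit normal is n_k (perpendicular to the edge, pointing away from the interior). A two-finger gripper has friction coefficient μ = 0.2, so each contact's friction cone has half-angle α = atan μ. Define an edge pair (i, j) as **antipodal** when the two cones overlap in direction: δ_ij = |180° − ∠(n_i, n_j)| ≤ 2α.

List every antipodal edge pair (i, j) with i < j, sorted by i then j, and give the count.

α = atan 0.2 = 11.31°;  2α = 22.62°
n_0 = (-0.0255, -0.9997)
n_1 = (+0.8058, -0.5922)
n_2 = (+0.5309, +0.8474)
n_3 = (-0.3998, +0.9166)
n_4 = (-0.7576, +0.6527)
n_5 = (-0.9669, -0.2552)
  (0,1): δ = 124.85°  ·
  (0,2): δ = 30.61°  ·
  (0,3): δ = 25.02°  ·
  (0,4): δ = 50.71°  ·
  (0,5): δ = 106.24°  ·
  (1,2): δ = 85.75°  ·
  (1,3): δ = 30.12°  ·
  (1,4): δ = 4.43°  ✓
  (1,5): δ = 51.10°  ·
  (2,3): δ = 124.37°  ·
  (2,4): δ = 98.68°  ·
  (2,5): δ = 43.15°  ·
  (3,4): δ = 154.31°  ·
  (3,5): δ = 98.78°  ·
  (4,5): δ = 124.47°  ·
antipodal pairs: 1

count = 1; pairs: (1,4)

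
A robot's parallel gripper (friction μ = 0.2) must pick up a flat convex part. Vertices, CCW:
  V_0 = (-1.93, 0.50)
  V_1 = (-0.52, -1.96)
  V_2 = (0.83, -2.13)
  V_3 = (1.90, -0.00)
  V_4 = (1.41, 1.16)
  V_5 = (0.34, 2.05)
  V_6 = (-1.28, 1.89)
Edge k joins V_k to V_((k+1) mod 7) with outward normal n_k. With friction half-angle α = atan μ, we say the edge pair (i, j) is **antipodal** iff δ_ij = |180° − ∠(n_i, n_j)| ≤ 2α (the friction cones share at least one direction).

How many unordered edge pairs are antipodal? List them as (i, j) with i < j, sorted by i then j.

α = atan 0.2 = 11.31°;  2α = 22.62°
n_0 = (-0.8676, -0.4973)
n_1 = (-0.1249, -0.9922)
n_2 = (+0.8936, -0.4489)
n_3 = (+0.9212, +0.3891)
n_4 = (+0.6395, +0.7688)
n_5 = (-0.0983, +0.9952)
n_6 = (-0.9058, +0.4236)
  (0,1): δ = 127.00°  ·
  (0,2): δ = 56.49°  ·
  (0,3): δ = 6.92°  ✓
  (0,4): δ = 20.43°  ✓
  (0,5): δ = 65.82°  ·
  (0,6): δ = 125.12°  ·
  (1,2): δ = 109.50°  ·
  (1,3): δ = 59.92°  ·
  (1,4): δ = 32.58°  ·
  (1,5): δ = 12.82°  ✓
  (1,6): δ = 72.12°  ·
  (2,3): δ = 130.43°  ·
  (2,4): δ = 103.08°  ·
  (2,5): δ = 57.69°  ·
  (2,6): δ = 1.61°  ✓
  (3,4): δ = 152.65°  ·
  (3,5): δ = 107.26°  ·
  (3,6): δ = 47.96°  ·
  (4,5): δ = 134.61°  ·
  (4,6): δ = 75.31°  ·
  (5,6): δ = 120.70°  ·
antipodal pairs: 4

count = 4; pairs: (0,3), (0,4), (1,5), (2,6)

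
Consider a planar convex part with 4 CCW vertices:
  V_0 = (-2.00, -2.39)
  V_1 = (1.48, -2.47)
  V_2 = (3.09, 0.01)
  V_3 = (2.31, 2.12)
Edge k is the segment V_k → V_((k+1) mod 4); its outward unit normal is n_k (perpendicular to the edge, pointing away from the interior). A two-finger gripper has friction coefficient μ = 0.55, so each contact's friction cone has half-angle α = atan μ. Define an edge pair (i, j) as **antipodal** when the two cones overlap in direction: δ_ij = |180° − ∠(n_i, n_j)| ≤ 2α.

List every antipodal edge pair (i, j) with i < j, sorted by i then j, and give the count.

count = 2; pairs: (0,3), (1,3)

α = atan 0.55 = 28.81°;  2α = 57.62°
n_0 = (-0.0230, -0.9997)
n_1 = (+0.8388, -0.5445)
n_2 = (+0.9380, +0.3467)
n_3 = (-0.7230, +0.6909)
  (0,1): δ = 121.67°  ·
  (0,2): δ = 68.40°  ·
  (0,3): δ = 47.62°  ✓
  (1,2): δ = 126.72°  ·
  (1,3): δ = 10.71°  ✓
  (2,3): δ = 63.99°  ·
antipodal pairs: 2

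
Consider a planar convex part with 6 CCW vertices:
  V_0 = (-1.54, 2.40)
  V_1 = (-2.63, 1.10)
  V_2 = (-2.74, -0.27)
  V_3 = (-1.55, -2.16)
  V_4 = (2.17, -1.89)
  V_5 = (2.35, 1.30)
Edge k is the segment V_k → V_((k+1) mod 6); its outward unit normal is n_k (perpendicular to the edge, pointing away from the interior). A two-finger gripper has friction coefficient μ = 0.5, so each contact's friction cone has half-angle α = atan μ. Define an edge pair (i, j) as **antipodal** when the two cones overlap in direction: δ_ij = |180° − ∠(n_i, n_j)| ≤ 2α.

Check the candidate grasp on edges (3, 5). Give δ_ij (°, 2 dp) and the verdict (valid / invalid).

δ = 19.94°, valid

α = atan 0.5 = 26.57°;  2α = 53.13°
edge 3: e_3 = (+3.72, +0.27);  n_3 = (+0.0724, -0.9974)
edge 5: e_5 = (-3.89, +1.10);  n_5 = (+0.2721, +0.9623)
∠(n_3, n_5) = 160.06°
δ = |180° − 160.06°| = 19.94°
19.94° ≤ 2α = 53.13°  →  valid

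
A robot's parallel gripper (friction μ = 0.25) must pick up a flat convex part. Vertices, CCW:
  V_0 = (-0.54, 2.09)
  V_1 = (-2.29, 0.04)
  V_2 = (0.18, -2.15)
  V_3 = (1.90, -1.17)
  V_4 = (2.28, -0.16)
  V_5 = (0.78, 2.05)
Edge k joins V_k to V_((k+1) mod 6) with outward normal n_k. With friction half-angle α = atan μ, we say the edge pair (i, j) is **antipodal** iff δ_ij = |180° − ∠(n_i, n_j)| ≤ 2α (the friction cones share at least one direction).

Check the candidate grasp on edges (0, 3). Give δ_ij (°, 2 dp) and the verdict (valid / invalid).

α = atan 0.25 = 14.04°;  2α = 28.07°
edge 0: e_0 = (-1.75, -2.05);  n_0 = (-0.7606, +0.6493)
edge 3: e_3 = (+0.38, +1.01);  n_3 = (+0.9359, -0.3521)
∠(n_0, n_3) = 160.13°
δ = |180° − 160.13°| = 19.87°
19.87° ≤ 2α = 28.07°  →  valid

δ = 19.87°, valid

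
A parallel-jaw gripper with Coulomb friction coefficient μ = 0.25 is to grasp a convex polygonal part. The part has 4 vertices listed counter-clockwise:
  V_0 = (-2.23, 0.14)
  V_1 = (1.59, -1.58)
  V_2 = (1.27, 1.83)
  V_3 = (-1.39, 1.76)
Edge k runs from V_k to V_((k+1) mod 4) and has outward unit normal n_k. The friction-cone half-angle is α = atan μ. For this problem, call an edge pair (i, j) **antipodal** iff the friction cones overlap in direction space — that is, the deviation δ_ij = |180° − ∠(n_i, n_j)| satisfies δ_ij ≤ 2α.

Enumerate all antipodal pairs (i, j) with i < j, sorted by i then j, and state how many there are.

α = atan 0.25 = 14.04°;  2α = 28.07°
n_0 = (-0.4106, -0.9118)
n_1 = (+0.9956, +0.0934)
n_2 = (-0.0263, +0.9997)
n_3 = (-0.8878, +0.4603)
  (0,1): δ = 60.40°  ·
  (0,2): δ = 25.75°  ✓
  (0,3): δ = 86.83°  ·
  (1,2): δ = 93.85°  ·
  (1,3): δ = 32.77°  ·
  (2,3): δ = 118.92°  ·
antipodal pairs: 1

count = 1; pairs: (0,2)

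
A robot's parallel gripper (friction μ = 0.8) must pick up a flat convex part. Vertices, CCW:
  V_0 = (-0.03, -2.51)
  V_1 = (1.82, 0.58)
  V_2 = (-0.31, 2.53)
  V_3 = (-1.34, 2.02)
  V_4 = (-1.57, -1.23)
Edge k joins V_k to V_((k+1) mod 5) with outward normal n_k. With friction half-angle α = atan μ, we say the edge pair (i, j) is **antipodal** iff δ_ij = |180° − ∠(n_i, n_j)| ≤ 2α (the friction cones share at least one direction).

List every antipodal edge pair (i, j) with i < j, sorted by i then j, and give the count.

count = 5; pairs: (0,2), (0,3), (1,3), (1,4), (2,4)

α = atan 0.8 = 38.66°;  2α = 77.32°
n_0 = (+0.8580, -0.5137)
n_1 = (+0.6753, +0.7376)
n_2 = (-0.4437, +0.8962)
n_3 = (-0.9975, +0.0706)
n_4 = (-0.6392, -0.7690)
  (0,1): δ = 101.56°  ·
  (0,2): δ = 32.75°  ✓
  (0,3): δ = 26.86°  ✓
  (0,4): δ = 81.18°  ·
  (1,2): δ = 111.18°  ·
  (1,3): δ = 51.57°  ✓
  (1,4): δ = 2.74°  ✓
  (2,3): δ = 120.39°  ·
  (2,4): δ = 66.07°  ✓
  (3,4): δ = 125.68°  ·
antipodal pairs: 5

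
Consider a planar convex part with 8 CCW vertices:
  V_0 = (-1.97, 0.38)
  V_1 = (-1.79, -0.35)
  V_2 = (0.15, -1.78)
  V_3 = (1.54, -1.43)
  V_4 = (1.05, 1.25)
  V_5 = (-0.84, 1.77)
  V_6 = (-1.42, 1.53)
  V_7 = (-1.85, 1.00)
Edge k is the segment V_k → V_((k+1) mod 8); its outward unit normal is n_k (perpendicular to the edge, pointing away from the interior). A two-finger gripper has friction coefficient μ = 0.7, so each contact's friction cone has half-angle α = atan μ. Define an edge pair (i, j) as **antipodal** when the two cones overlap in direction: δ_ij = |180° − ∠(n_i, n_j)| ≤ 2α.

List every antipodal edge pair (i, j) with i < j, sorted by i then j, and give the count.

count = 11; pairs: (0,3), (0,4), (1,3), (1,4), (1,5), (2,4), (2,5), (2,6), (2,7), (3,6), (3,7)

α = atan 0.7 = 34.99°;  2α = 69.98°
n_0 = (-0.9709, -0.2394)
n_1 = (-0.5933, -0.8050)
n_2 = (+0.2442, -0.9697)
n_3 = (+0.9837, +0.1799)
n_4 = (+0.2653, +0.9642)
n_5 = (-0.3824, +0.9240)
n_6 = (-0.7766, +0.6300)
n_7 = (-0.9818, +0.1900)
  (0,1): δ = 140.25°  ·
  (0,2): δ = 89.72°  ·
  (0,3): δ = 3.49°  ✓
  (0,4): δ = 60.77°  ✓
  (0,5): δ = 98.63°  ·
  (0,6): δ = 127.10°  ·
  (0,7): δ = 155.19°  ·
  (1,2): δ = 129.47°  ·
  (1,3): δ = 43.24°  ✓
  (1,4): δ = 21.01°  ✓
  (1,5): δ = 58.87°  ✓
  (1,6): δ = 87.34°  ·
  (1,7): δ = 115.44°  ·
  (2,3): δ = 93.77°  ·
  (2,4): δ = 29.52°  ✓
  (2,5): δ = 8.35°  ✓
  (2,6): δ = 36.81°  ✓
  (2,7): δ = 64.91°  ✓
  (3,4): δ = 115.74°  ·
  (3,5): δ = 77.88°  ·
  (3,6): δ = 49.41°  ✓
  (3,7): δ = 21.32°  ✓
  (4,5): δ = 142.14°  ·
  (4,6): δ = 113.67°  ·
  (4,7): δ = 85.57°  ·
  (5,6): δ = 151.53°  ·
  (5,7): δ = 123.43°  ·
  (6,7): δ = 151.90°  ·
antipodal pairs: 11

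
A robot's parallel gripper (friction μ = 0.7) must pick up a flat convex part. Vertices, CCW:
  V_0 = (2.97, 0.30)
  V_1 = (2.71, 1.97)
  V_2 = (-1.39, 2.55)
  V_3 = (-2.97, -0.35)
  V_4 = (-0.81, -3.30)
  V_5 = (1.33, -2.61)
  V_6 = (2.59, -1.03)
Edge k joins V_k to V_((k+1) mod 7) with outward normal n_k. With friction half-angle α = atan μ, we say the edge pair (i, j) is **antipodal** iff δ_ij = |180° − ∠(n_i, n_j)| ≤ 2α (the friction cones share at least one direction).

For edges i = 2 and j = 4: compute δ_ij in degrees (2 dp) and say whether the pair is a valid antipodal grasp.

α = atan 0.7 = 34.99°;  2α = 69.98°
edge 2: e_2 = (-1.58, -2.90);  n_2 = (-0.8781, +0.4784)
edge 4: e_4 = (+2.14, +0.69);  n_4 = (+0.3069, -0.9518)
∠(n_2, n_4) = 136.45°
δ = |180° − 136.45°| = 43.55°
43.55° ≤ 2α = 69.98°  →  valid

δ = 43.55°, valid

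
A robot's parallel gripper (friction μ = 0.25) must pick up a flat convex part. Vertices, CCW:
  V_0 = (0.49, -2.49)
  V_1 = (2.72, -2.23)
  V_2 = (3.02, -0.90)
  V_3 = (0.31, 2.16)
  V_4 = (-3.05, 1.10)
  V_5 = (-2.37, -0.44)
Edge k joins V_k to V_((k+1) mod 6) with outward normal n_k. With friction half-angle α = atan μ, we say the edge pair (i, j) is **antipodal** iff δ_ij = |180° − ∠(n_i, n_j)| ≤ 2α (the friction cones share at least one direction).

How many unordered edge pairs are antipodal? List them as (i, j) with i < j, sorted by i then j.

count = 3; pairs: (0,3), (2,4), (2,5)

α = atan 0.25 = 14.04°;  2α = 28.07°
n_0 = (+0.1158, -0.9933)
n_1 = (+0.9755, -0.2200)
n_2 = (+0.7486, +0.6630)
n_3 = (-0.3009, +0.9537)
n_4 = (-0.9148, -0.4039)
n_5 = (-0.5826, -0.8128)
  (0,1): δ = 109.36°  ·
  (0,2): δ = 55.12°  ·
  (0,3): δ = 10.86°  ✓
  (0,4): δ = 107.17°  ·
  (0,5): δ = 137.72°  ·
  (1,2): δ = 125.76°  ·
  (1,3): δ = 59.78°  ·
  (1,4): δ = 36.54°  ·
  (1,5): δ = 67.08°  ·
  (2,3): δ = 114.02°  ·
  (2,4): δ = 17.70°  ✓
  (2,5): δ = 12.84°  ✓
  (3,4): δ = 83.68°  ·
  (3,5): δ = 53.14°  ·
  (4,5): δ = 149.46°  ·
antipodal pairs: 3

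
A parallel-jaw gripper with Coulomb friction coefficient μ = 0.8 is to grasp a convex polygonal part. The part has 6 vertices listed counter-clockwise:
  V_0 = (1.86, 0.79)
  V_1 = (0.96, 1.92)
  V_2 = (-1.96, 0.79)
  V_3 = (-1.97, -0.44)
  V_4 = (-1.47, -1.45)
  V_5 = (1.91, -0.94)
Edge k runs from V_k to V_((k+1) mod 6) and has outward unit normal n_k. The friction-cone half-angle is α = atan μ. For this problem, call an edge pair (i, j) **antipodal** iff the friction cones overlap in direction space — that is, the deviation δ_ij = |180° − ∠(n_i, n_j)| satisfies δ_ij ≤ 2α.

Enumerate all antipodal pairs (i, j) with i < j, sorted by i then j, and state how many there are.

α = atan 0.8 = 38.66°;  2α = 77.32°
n_0 = (+0.7822, +0.6230)
n_1 = (-0.3609, +0.9326)
n_2 = (-1.0000, +0.0081)
n_3 = (-0.8962, -0.4437)
n_4 = (+0.1492, -0.9888)
n_5 = (+0.9996, +0.0289)
  (0,1): δ = 107.38°  ·
  (0,2): δ = 39.00°  ✓
  (0,3): δ = 12.20°  ✓
  (0,4): δ = 60.04°  ✓
  (0,5): δ = 143.12°  ·
  (1,2): δ = 111.62°  ·
  (1,3): δ = 84.82°  ·
  (1,4): δ = 12.58°  ✓
  (1,5): δ = 70.50°  ✓
  (2,3): δ = 153.20°  ·
  (2,4): δ = 80.95°  ·
  (2,5): δ = 2.12°  ✓
  (3,4): δ = 107.76°  ·
  (3,5): δ = 24.68°  ✓
  (4,5): δ = 96.93°  ·
antipodal pairs: 7

count = 7; pairs: (0,2), (0,3), (0,4), (1,4), (1,5), (2,5), (3,5)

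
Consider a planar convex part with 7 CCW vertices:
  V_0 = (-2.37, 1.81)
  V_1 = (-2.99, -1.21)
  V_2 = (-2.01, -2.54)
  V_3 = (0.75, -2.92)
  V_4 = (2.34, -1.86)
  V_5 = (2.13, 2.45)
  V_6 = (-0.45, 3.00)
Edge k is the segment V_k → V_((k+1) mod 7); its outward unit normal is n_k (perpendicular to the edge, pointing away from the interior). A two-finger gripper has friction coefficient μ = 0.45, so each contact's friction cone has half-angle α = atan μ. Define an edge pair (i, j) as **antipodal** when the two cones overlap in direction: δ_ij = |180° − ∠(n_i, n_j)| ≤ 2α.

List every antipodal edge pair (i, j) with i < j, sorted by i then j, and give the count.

count = 8; pairs: (0,3), (0,4), (1,4), (1,5), (2,5), (2,6), (3,5), (3,6)

α = atan 0.45 = 24.23°;  2α = 48.46°
n_0 = (-0.9796, +0.2011)
n_1 = (-0.8051, -0.5932)
n_2 = (-0.1364, -0.9907)
n_3 = (+0.5547, -0.8321)
n_4 = (+0.9988, +0.0487)
n_5 = (+0.2085, +0.9780)
n_6 = (-0.5268, +0.8500)
  (0,1): δ = 132.01°  ·
  (0,2): δ = 86.24°  ·
  (0,3): δ = 44.71°  ✓
  (0,4): δ = 14.39°  ✓
  (0,5): δ = 89.57°  ·
  (0,6): δ = 133.39°  ·
  (1,2): δ = 134.22°  ·
  (1,3): δ = 92.69°  ·
  (1,4): δ = 33.59°  ✓
  (1,5): δ = 41.58°  ✓
  (1,6): δ = 85.41°  ·
  (2,3): δ = 138.47°  ·
  (2,4): δ = 79.37°  ·
  (2,5): δ = 4.19°  ✓
  (2,6): δ = 39.63°  ✓
  (3,4): δ = 120.90°  ·
  (3,5): δ = 45.72°  ✓
  (3,6): δ = 1.90°  ✓
  (4,5): δ = 104.82°  ·
  (4,6): δ = 61.00°  ·
  (5,6): δ = 136.18°  ·
antipodal pairs: 8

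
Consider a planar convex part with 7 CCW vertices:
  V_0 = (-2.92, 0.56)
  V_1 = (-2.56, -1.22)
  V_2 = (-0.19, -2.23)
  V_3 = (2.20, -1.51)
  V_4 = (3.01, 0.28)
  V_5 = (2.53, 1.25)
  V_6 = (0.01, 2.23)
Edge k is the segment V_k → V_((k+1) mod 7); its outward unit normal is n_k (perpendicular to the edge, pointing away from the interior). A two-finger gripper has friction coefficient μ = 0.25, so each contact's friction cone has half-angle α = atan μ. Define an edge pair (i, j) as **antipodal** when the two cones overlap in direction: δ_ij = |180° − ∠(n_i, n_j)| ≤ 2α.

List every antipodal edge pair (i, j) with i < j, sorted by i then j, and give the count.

count = 3; pairs: (0,4), (1,5), (2,6)

α = atan 0.25 = 14.04°;  2α = 28.07°
n_0 = (-0.9802, -0.1982)
n_1 = (-0.3920, -0.9199)
n_2 = (+0.2885, -0.9575)
n_3 = (+0.9111, -0.4123)
n_4 = (+0.8963, +0.4435)
n_5 = (+0.3624, +0.9320)
n_6 = (-0.4952, +0.8688)
  (0,1): δ = 124.52°  ·
  (0,2): δ = 84.67°  ·
  (0,3): δ = 35.78°  ·
  (0,4): δ = 14.89°  ✓
  (0,5): δ = 57.32°  ·
  (0,6): δ = 108.25°  ·
  (1,2): δ = 140.15°  ·
  (1,3): δ = 91.27°  ·
  (1,4): δ = 40.59°  ·
  (1,5): δ = 1.83°  ✓
  (1,6): δ = 52.76°  ·
  (2,3): δ = 131.11°  ·
  (2,4): δ = 80.44°  ·
  (2,5): δ = 38.02°  ·
  (2,6): δ = 12.92°  ✓
  (3,4): δ = 129.32°  ·
  (3,5): δ = 86.90°  ·
  (3,6): δ = 35.97°  ·
  (4,5): δ = 137.58°  ·
  (4,6): δ = 86.65°  ·
  (5,6): δ = 129.07°  ·
antipodal pairs: 3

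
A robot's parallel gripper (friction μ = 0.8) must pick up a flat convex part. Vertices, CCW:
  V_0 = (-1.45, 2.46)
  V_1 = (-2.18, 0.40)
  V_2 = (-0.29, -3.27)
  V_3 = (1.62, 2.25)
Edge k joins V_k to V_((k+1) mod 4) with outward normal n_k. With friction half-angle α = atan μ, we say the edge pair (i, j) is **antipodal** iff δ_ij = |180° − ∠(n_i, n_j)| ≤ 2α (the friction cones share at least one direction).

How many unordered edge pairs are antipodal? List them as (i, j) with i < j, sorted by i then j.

count = 4; pairs: (0,2), (1,2), (1,3), (2,3)

α = atan 0.8 = 38.66°;  2α = 77.32°
n_0 = (-0.9426, +0.3340)
n_1 = (-0.8890, -0.4578)
n_2 = (+0.9450, -0.3270)
n_3 = (+0.0682, +0.9977)
  (0,1): δ = 133.24°  ·
  (0,2): δ = 0.43°  ✓
  (0,3): δ = 105.60°  ·
  (1,2): δ = 46.33°  ✓
  (1,3): δ = 58.84°  ✓
  (2,3): δ = 74.83°  ✓
antipodal pairs: 4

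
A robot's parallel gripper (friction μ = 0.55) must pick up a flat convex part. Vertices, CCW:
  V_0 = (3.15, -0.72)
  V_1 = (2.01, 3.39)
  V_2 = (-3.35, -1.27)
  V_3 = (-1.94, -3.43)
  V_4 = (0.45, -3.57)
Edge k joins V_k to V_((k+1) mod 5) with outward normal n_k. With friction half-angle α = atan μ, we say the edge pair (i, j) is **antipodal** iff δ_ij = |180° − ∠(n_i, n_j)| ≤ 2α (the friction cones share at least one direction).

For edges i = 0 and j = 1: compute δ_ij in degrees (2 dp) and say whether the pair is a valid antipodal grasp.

δ = 64.50°, invalid

α = atan 0.55 = 28.81°;  2α = 57.62°
edge 0: e_0 = (-1.14, +4.11);  n_0 = (+0.9636, +0.2673)
edge 1: e_1 = (-5.36, -4.66);  n_1 = (-0.6561, +0.7547)
∠(n_0, n_1) = 115.50°
δ = |180° − 115.50°| = 64.50°
64.50° > 2α = 57.62°  →  invalid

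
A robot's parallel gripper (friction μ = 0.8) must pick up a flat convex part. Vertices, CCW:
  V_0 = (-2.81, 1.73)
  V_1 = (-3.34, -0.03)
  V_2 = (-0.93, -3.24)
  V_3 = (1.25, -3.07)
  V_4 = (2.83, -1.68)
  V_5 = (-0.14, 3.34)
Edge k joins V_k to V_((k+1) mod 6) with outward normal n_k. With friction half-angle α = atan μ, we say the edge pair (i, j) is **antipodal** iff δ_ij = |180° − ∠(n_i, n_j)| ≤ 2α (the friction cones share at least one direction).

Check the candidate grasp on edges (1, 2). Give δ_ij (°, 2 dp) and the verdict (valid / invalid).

α = atan 0.8 = 38.66°;  2α = 77.32°
edge 1: e_1 = (+2.41, -3.21);  n_1 = (-0.7997, -0.6004)
edge 2: e_2 = (+2.18, +0.17);  n_2 = (+0.0777, -0.9970)
∠(n_1, n_2) = 57.56°
δ = |180° − 57.56°| = 122.44°
122.44° > 2α = 77.32°  →  invalid

δ = 122.44°, invalid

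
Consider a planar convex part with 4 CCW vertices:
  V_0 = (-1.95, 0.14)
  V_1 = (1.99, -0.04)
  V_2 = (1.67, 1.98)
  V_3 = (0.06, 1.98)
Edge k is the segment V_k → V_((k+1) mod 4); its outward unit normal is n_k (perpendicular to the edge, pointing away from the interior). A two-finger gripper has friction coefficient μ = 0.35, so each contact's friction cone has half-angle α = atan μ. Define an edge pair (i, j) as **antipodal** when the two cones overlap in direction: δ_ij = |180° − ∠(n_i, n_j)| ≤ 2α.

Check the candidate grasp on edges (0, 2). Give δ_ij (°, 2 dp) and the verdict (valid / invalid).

δ = 2.62°, valid

α = atan 0.35 = 19.29°;  2α = 38.58°
edge 0: e_0 = (+3.94, -0.18);  n_0 = (-0.0456, -0.9990)
edge 2: e_2 = (-1.61, +0.00);  n_2 = (+0.0000, +1.0000)
∠(n_0, n_2) = 177.38°
δ = |180° − 177.38°| = 2.62°
2.62° ≤ 2α = 38.58°  →  valid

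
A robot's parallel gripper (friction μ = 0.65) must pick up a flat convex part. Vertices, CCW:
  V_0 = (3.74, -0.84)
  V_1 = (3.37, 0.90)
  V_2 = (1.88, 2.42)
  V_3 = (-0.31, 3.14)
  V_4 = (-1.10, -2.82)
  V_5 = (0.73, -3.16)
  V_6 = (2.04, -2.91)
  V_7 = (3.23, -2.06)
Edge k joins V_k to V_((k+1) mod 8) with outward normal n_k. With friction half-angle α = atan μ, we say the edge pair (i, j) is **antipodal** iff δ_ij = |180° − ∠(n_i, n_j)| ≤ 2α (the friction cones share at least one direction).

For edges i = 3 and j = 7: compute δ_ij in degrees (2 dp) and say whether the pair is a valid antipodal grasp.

δ = 15.14°, valid

α = atan 0.65 = 33.02°;  2α = 66.05°
edge 3: e_3 = (-0.79, -5.96);  n_3 = (-0.9913, +0.1314)
edge 7: e_7 = (+0.51, +1.22);  n_7 = (+0.9226, -0.3857)
∠(n_3, n_7) = 164.86°
δ = |180° − 164.86°| = 15.14°
15.14° ≤ 2α = 66.05°  →  valid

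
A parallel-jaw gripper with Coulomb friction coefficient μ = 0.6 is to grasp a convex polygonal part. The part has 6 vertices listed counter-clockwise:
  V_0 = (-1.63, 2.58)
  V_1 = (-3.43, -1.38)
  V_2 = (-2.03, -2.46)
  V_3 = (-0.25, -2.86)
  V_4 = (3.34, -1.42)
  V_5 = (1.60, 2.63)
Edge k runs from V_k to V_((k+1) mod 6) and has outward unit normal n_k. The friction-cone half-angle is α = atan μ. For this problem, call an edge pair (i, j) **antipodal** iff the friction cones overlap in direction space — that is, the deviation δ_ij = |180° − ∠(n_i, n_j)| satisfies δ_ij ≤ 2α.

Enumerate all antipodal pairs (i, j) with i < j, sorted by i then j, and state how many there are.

count = 7; pairs: (0,3), (0,4), (1,4), (1,5), (2,4), (2,5), (3,5)

α = atan 0.6 = 30.96°;  2α = 61.93°
n_0 = (-0.9104, +0.4138)
n_1 = (-0.6108, -0.7918)
n_2 = (-0.2193, -0.9757)
n_3 = (+0.3723, -0.9281)
n_4 = (+0.9188, +0.3947)
n_5 = (-0.0155, +0.9999)
  (0,1): δ = 103.20°  ·
  (0,2): δ = 78.22°  ·
  (0,3): δ = 43.70°  ✓
  (0,4): δ = 47.69°  ✓
  (0,5): δ = 115.33°  ·
  (1,2): δ = 155.02°  ·
  (1,3): δ = 120.50°  ·
  (1,4): δ = 29.10°  ✓
  (1,5): δ = 38.53°  ✓
  (2,3): δ = 145.48°  ·
  (2,4): δ = 54.09°  ✓
  (2,5): δ = 13.55°  ✓
  (3,4): δ = 88.61°  ·
  (3,5): δ = 20.97°  ✓
  (4,5): δ = 112.36°  ·
antipodal pairs: 7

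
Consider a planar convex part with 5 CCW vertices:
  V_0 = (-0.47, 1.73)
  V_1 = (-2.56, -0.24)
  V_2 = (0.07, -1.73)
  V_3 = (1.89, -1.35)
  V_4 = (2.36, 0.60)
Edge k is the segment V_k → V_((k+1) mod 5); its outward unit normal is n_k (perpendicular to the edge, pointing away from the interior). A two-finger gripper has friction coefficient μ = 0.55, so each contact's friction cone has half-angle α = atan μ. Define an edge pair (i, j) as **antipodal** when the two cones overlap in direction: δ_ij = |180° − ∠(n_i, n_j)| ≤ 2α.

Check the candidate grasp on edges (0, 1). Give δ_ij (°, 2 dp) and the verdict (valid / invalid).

δ = 72.84°, invalid

α = atan 0.55 = 28.81°;  2α = 57.62°
edge 0: e_0 = (-2.09, -1.97);  n_0 = (-0.6859, +0.7277)
edge 1: e_1 = (+2.63, -1.49);  n_1 = (-0.4929, -0.8701)
∠(n_0, n_1) = 107.16°
δ = |180° − 107.16°| = 72.84°
72.84° > 2α = 57.62°  →  invalid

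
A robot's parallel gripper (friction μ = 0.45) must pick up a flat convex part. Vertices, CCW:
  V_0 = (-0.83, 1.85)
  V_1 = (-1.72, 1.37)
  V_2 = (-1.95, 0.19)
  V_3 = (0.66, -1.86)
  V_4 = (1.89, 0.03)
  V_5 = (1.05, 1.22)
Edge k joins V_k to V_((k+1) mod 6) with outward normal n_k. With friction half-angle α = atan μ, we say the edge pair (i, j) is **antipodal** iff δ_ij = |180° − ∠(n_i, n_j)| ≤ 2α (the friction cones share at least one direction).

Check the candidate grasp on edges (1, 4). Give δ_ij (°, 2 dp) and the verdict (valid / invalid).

α = atan 0.45 = 24.23°;  2α = 48.46°
edge 1: e_1 = (-0.23, -1.18);  n_1 = (-0.9815, +0.1913)
edge 4: e_4 = (-0.84, +1.19);  n_4 = (+0.8170, +0.5767)
∠(n_1, n_4) = 133.75°
δ = |180° − 133.75°| = 46.25°
46.25° ≤ 2α = 48.46°  →  valid

δ = 46.25°, valid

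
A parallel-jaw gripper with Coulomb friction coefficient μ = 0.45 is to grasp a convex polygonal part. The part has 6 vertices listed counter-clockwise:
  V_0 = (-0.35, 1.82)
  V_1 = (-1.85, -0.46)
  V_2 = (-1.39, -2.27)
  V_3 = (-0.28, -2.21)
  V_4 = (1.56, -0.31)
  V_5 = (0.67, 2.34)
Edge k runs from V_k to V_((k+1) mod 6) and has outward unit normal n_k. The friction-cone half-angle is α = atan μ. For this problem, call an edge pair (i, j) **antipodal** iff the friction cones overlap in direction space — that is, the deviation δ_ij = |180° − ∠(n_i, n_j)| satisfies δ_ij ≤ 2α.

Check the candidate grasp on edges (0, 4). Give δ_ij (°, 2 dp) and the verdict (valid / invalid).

α = atan 0.45 = 24.23°;  2α = 48.46°
edge 0: e_0 = (-1.50, -2.28);  n_0 = (-0.8354, +0.5496)
edge 4: e_4 = (-0.89, +2.65);  n_4 = (+0.9480, +0.3184)
∠(n_0, n_4) = 128.09°
δ = |180° − 128.09°| = 51.91°
51.91° > 2α = 48.46°  →  invalid

δ = 51.91°, invalid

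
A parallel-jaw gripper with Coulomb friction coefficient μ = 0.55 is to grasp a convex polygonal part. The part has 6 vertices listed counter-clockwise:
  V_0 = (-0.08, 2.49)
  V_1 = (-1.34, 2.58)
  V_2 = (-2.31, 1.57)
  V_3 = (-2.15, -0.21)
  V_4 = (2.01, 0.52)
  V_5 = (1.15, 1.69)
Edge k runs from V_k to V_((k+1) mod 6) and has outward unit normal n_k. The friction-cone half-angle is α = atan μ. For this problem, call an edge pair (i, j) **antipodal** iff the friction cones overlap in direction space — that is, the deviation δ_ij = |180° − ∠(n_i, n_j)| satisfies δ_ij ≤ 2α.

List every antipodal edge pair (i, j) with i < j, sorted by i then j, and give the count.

α = atan 0.55 = 28.81°;  2α = 57.62°
n_0 = (+0.0712, +0.9975)
n_1 = (-0.7212, +0.6927)
n_2 = (-0.9960, -0.0895)
n_3 = (+0.1728, -0.9849)
n_4 = (+0.8057, +0.5923)
n_5 = (+0.5452, +0.8383)
  (0,1): δ = 129.76°  ·
  (0,2): δ = 80.78°  ·
  (0,3): δ = 14.04°  ✓
  (0,4): δ = 130.40°  ·
  (0,5): δ = 151.05°  ·
  (1,2): δ = 131.02°  ·
  (1,3): δ = 36.20°  ✓
  (1,4): δ = 80.16°  ·
  (1,5): δ = 100.80°  ·
  (2,3): δ = 85.18°  ·
  (2,4): δ = 31.18°  ✓
  (2,5): δ = 51.82°  ✓
  (3,4): δ = 63.64°  ·
  (3,5): δ = 42.99°  ✓
  (4,5): δ = 159.36°  ·
antipodal pairs: 5

count = 5; pairs: (0,3), (1,3), (2,4), (2,5), (3,5)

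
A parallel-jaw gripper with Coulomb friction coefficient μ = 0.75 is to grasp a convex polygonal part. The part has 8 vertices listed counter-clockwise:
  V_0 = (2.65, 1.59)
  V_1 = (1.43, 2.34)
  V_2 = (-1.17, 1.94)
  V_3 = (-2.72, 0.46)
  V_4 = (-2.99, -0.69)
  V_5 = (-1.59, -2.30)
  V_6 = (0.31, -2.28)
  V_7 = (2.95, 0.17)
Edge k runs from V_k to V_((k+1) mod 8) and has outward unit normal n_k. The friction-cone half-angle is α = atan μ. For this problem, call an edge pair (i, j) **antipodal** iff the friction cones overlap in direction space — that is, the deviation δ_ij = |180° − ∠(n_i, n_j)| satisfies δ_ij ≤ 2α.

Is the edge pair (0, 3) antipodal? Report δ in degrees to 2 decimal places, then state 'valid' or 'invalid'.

α = atan 0.75 = 36.87°;  2α = 73.74°
edge 0: e_0 = (-1.22, +0.75);  n_0 = (+0.5237, +0.8519)
edge 3: e_3 = (-0.27, -1.15);  n_3 = (-0.9735, +0.2286)
∠(n_0, n_3) = 108.37°
δ = |180° − 108.37°| = 71.63°
71.63° ≤ 2α = 73.74°  →  valid

δ = 71.63°, valid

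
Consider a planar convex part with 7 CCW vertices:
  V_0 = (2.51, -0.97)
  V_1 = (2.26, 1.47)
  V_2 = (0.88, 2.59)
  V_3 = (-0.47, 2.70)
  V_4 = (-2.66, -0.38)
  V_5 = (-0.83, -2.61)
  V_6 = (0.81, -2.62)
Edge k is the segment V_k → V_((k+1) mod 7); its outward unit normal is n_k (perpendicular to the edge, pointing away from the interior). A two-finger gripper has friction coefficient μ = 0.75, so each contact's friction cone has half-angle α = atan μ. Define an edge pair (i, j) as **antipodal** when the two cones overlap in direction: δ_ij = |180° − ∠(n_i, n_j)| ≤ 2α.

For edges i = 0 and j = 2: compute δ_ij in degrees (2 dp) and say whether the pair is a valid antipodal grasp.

δ = 100.51°, invalid

α = atan 0.75 = 36.87°;  2α = 73.74°
edge 0: e_0 = (-0.25, +2.44);  n_0 = (+0.9948, +0.1019)
edge 2: e_2 = (-1.35, +0.11);  n_2 = (+0.0812, +0.9967)
∠(n_0, n_2) = 79.49°
δ = |180° − 79.49°| = 100.51°
100.51° > 2α = 73.74°  →  invalid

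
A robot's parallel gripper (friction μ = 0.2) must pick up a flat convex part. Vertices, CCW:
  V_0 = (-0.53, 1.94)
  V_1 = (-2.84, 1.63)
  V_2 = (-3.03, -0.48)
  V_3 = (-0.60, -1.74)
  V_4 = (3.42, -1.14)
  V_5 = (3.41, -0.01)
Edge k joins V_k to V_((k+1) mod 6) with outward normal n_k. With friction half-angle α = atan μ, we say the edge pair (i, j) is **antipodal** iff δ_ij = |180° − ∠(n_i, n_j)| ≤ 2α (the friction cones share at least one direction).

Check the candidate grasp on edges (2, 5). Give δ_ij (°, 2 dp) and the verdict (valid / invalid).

α = atan 0.2 = 11.31°;  2α = 22.62°
edge 2: e_2 = (+2.43, -1.26);  n_2 = (-0.4603, -0.8878)
edge 5: e_5 = (-3.94, +1.95);  n_5 = (+0.4436, +0.8962)
∠(n_2, n_5) = 178.92°
δ = |180° − 178.92°| = 1.08°
1.08° ≤ 2α = 22.62°  →  valid

δ = 1.08°, valid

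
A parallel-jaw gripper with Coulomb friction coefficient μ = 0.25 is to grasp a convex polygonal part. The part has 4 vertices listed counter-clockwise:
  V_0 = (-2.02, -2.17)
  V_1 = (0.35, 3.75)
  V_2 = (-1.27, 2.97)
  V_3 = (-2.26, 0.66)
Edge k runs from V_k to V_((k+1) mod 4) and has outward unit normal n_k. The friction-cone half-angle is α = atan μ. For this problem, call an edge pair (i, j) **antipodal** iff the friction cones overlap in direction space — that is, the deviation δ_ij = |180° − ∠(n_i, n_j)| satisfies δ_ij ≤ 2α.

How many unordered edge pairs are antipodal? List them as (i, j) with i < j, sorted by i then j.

α = atan 0.25 = 14.04°;  2α = 28.07°
n_0 = (+0.9284, -0.3717)
n_1 = (-0.4338, +0.9010)
n_2 = (-0.9191, +0.3939)
n_3 = (-0.9964, -0.0845)
  (0,1): δ = 42.47°  ·
  (0,2): δ = 1.38°  ✓
  (0,3): δ = 26.67°  ✓
  (1,2): δ = 138.91°  ·
  (1,3): δ = 110.86°  ·
  (2,3): δ = 151.95°  ·
antipodal pairs: 2

count = 2; pairs: (0,2), (0,3)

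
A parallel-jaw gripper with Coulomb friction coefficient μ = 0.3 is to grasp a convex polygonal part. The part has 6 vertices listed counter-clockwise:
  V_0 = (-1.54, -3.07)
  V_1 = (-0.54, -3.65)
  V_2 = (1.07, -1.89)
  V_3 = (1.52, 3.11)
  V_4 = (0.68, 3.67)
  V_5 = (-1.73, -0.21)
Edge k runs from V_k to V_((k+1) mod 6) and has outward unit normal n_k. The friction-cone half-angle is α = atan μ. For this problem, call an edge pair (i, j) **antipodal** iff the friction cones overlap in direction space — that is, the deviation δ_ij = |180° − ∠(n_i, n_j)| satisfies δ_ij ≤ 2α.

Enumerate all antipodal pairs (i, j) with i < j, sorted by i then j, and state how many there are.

α = atan 0.3 = 16.70°;  2α = 33.40°
n_0 = (-0.5017, -0.8650)
n_1 = (+0.7378, -0.6750)
n_2 = (+0.9960, -0.0896)
n_3 = (+0.5547, +0.8321)
n_4 = (-0.8495, +0.5276)
n_5 = (-0.9978, -0.0663)
  (0,1): δ = 102.34°  ·
  (0,2): δ = 65.03°  ·
  (0,3): δ = 3.58°  ✓
  (0,4): δ = 88.27°  ·
  (0,5): δ = 123.91°  ·
  (1,2): δ = 142.69°  ·
  (1,3): δ = 81.24°  ·
  (1,4): δ = 10.61°  ✓
  (1,5): δ = 46.25°  ·
  (2,3): δ = 118.55°  ·
  (2,4): δ = 26.70°  ✓
  (2,5): δ = 8.94°  ✓
  (3,4): δ = 88.16°  ·
  (3,5): δ = 52.51°  ·
  (4,5): δ = 144.35°  ·
antipodal pairs: 4

count = 4; pairs: (0,3), (1,4), (2,4), (2,5)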